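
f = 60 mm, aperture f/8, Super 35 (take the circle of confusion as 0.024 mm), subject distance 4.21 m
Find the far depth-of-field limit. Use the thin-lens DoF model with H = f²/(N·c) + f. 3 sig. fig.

Hyperfocal distance H = f²/(N·c) + f = 60²/(8 × 0.024) + 60 = 3600/0.192 + 60 ≈ 18810.0 mm ≈ 18.81 m.
Far limit Df = s·(H − f)/(H − s) = 4210 × (18810.0 − 60) / (18810.0 − 4210) = 4210 × 18750.0 / 14600.0 ≈ 5406.7 mm ≈ 5.41 m.

5.41 m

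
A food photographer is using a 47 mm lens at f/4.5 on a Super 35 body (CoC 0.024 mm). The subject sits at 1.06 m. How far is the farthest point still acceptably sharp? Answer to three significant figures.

Hyperfocal distance H = f²/(N·c) + f = 47²/(4.5 × 0.024) + 47 = 2209/0.108 + 47 ≈ 20500.7 mm ≈ 20.50 m.
Far limit Df = s·(H − f)/(H − s) = 1060 × (20500.7 − 47) / (20500.7 − 1060) = 1060 × 20453.7 / 19440.7 ≈ 1115.2 mm ≈ 1.12 m.

1.12 m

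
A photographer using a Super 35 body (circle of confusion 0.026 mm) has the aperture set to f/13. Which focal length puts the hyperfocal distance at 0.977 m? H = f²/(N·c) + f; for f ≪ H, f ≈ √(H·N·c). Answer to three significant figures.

18.0 mm

From H = f²/(N·c) + f, with f ≪ H: f ≈ √(H·N·c) = √(977 × 13 × 0.026) = √330.23 ≈ 18.17 mm.
Exact: f² + N·c·f − N·c·H = 0 ⇒ f = (−N·c + √((N·c)² + 4·N·c·H))/2 = (−0.338 + √1321.0)/2 ≈ 18.004 mm ≈ 18.0 mm.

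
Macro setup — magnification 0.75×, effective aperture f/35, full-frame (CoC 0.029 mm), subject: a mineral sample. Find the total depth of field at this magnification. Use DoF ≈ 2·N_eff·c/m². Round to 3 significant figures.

3.61 mm

At magnification m, DoF ≈ 2·N_eff·c/m² = 2 × 35 × 0.029 / 0.75² = 2.03 / 0.5625 ≈ 3.61 mm.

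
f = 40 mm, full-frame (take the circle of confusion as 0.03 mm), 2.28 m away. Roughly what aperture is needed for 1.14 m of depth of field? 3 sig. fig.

f/5.62

Write h = H − f = f²/(N·c). The thin-lens limits are Dn = s·h/(h + (s−f)) and Df = s·h/(h − (s−f)), so DoF = Df − Dn = 2·s·(s−f)·h / (h² − (s−f)²).
That is a quadratic in h: DoF·h² − 2·s·(s−f)·h − DoF·(s−f)² = 0 ⇒ h = (s−f)·(s + √(s² + DoF²)) / DoF = 2240 × (2280 + √(2280² + 1140²)) / 1140 = 2240 × (2280 + 2549.12) / 1140 ≈ 9488.8 mm.
Then N = f²/(c·h) = 40² / (0.03 × 9488.8) = 1600 / 284.66 ≈ 5.62.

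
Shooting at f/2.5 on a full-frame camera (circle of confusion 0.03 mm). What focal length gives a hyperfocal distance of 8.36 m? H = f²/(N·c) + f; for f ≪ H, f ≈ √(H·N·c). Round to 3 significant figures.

25.0 mm

From H = f²/(N·c) + f, with f ≪ H: f ≈ √(H·N·c) = √(8360 × 2.5 × 0.03) = √627.00 ≈ 25.04 mm.
The +f correction barely moves this — solving exactly, f² + N·c·f − N·c·H = 0 ⇒ f = (−N·c + √((N·c)² + 4·N·c·H))/2 = (−0.075 + √2508.0)/2 ≈ 25.002 mm, so f ≈ 25.0 mm.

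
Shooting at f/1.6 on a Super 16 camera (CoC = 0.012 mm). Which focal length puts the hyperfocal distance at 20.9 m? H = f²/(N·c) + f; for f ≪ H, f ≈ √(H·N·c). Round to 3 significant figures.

From H = f²/(N·c) + f, with f ≪ H: f ≈ √(H·N·c) = √(20900 × 1.6 × 0.012) = √401.28 ≈ 20.03 mm.
The +f correction barely moves this — solving exactly, f² + N·c·f − N·c·H = 0 ⇒ f = (−N·c + √((N·c)² + 4·N·c·H))/2 = (−0.0192 + √1605.1)/2 ≈ 20.022 mm, so f ≈ 20.0 mm.

20.0 mm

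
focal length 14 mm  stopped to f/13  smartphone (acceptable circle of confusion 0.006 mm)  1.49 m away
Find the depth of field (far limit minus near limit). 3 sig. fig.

2.67 m

Hyperfocal distance H = f²/(N·c) + f = 14²/(13 × 0.006) + 14 = 196/0.078 + 14 ≈ 2526.8 mm ≈ 2.527 m.
Near limit Dn = s·(H − f)/(H + s − 2f) = 1490 × (2526.8 − 14) / (2526.8 + 1490 − 2 × 14) = 1490 × 2512.8 / 3988.8 ≈ 938.6 mm.
Far limit Df = s·(H − f)/(H − s) = 1490 × (2526.8 − 14) / (2526.8 − 1490) = 1490 × 2512.8 / 1036.8 ≈ 3611.1 mm.
Depth of field = Df − Dn = 3611.1 − 938.6 ≈ 2672.5 mm ≈ 2.67 m.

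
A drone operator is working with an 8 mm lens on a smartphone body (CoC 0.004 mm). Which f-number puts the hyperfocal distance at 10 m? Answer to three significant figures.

Rearrange H = f²/(N·c) + f for N: N = f² / ((H − f)·c).
N = 8² / ((10000 − 8) × 0.004) = 64 / 39.97 ≈ 1.60.

f/1.60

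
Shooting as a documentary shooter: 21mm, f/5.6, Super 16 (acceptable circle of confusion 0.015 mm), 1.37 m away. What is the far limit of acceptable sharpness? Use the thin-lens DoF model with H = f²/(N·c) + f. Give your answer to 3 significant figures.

1.84 m

Hyperfocal distance H = f²/(N·c) + f = 21²/(5.6 × 0.015) + 21 = 441/0.084 + 21 ≈ 5271.0 mm ≈ 5.271 m.
Far limit Df = s·(H − f)/(H − s) = 1370 × (5271.0 − 21) / (5271.0 − 1370) = 1370 × 5250.0 / 3901.0 ≈ 1843.8 mm ≈ 1.84 m.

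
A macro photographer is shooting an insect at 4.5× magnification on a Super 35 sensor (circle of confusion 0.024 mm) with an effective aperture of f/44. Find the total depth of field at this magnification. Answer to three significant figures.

0.104 mm

At magnification m, DoF ≈ 2·N_eff·c/m² = 2 × 44 × 0.024 / 4.5² = 2.112 / 20.25 ≈ 0.104 mm.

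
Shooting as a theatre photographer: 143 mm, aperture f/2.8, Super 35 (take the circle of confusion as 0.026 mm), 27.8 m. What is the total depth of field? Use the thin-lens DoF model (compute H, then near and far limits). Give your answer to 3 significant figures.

5.53 m

Hyperfocal distance H = f²/(N·c) + f = 143²/(2.8 × 0.026) + 143 = 20449/0.0728 + 143 ≈ 281035.9 mm ≈ 281.0 m.
Near limit Dn = s·(H − f)/(H + s − 2f) = 27800 × (281035.9 − 143) / (281035.9 + 27800 − 2 × 143) = 27800 × 280892.9 / 308549.9 ≈ 25308.1 mm.
Far limit Df = s·(H − f)/(H − s) = 27800 × (281035.9 − 143) / (281035.9 − 27800) = 27800 × 280892.9 / 253235.9 ≈ 30836.2 mm.
Depth of field = Df − Dn = 30836.2 − 25308.1 ≈ 5528.1 mm ≈ 5.53 m.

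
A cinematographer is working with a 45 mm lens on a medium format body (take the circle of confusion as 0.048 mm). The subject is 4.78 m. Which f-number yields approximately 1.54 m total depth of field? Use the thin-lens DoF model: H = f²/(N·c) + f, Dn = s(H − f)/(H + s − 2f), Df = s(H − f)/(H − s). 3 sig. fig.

Write h = H − f = f²/(N·c). The thin-lens limits are Dn = s·h/(h + (s−f)) and Df = s·h/(h − (s−f)), so DoF = Df − Dn = 2·s·(s−f)·h / (h² − (s−f)²).
That is a quadratic in h: DoF·h² − 2·s·(s−f)·h − DoF·(s−f)² = 0 ⇒ h = (s−f)·(s + √(s² + DoF²)) / DoF = 4735 × (4780 + √(4780² + 1540²)) / 1540 = 4735 × (4780 + 5021.95) / 1540 ≈ 30138 mm.
Then N = f²/(c·h) = 45² / (0.048 × 30138) = 2025 / 1446.6 ≈ 1.40.

f/1.40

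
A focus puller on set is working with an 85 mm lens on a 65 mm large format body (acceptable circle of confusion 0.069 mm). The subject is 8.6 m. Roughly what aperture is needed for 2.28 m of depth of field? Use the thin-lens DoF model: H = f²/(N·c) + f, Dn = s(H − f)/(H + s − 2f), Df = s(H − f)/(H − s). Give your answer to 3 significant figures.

f/1.60

Write h = H − f = f²/(N·c). The thin-lens limits are Dn = s·h/(h + (s−f)) and Df = s·h/(h − (s−f)), so DoF = Df − Dn = 2·s·(s−f)·h / (h² − (s−f)²).
That is a quadratic in h: DoF·h² − 2·s·(s−f)·h − DoF·(s−f)² = 0 ⇒ h = (s−f)·(s + √(s² + DoF²)) / DoF = 8515 × (8600 + √(8600² + 2280²)) / 2280 = 8515 × (8600 + 8897.10) / 2280 ≈ 65346 mm.
Then N = f²/(c·h) = 85² / (0.069 × 65346) = 7225 / 4508.8 ≈ 1.60.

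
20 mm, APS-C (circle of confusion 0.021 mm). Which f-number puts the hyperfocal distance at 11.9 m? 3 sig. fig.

f/1.60

Rearrange H = f²/(N·c) + f for N: N = f² / ((H − f)·c).
N = 20² / ((11900 − 20) × 0.021) = 400 / 249.5 ≈ 1.60.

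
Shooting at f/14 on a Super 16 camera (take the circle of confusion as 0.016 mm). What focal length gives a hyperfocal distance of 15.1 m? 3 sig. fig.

58.0 mm

From H = f²/(N·c) + f, with f ≪ H: f ≈ √(H·N·c) = √(15100 × 14 × 0.016) = √3382.4 ≈ 58.16 mm.
Exact: f² + N·c·f − N·c·H = 0 ⇒ f = (−N·c + √((N·c)² + 4·N·c·H))/2 = (−0.224 + √13530)/2 ≈ 58.047 mm ≈ 58.0 mm.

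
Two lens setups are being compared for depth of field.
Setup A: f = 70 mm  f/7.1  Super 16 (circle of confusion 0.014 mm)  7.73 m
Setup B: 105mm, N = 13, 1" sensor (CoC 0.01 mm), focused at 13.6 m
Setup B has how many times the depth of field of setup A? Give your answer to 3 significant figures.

Setup A: H = 70²/(7.1×0.014) + 70 ≈ 49365.8 mm; DoF = Df − Dn = 9152.1 − 6690.4 ≈ 2461.7 mm.
Setup B: H = 105²/(13×0.01) + 105 ≈ 84912.7 mm; DoF = Df − Dn = 16173.6 − 11733.0 ≈ 4440.6 mm.
Ratio = 4440.6 / 2461.7 ≈ 1.80.

1.80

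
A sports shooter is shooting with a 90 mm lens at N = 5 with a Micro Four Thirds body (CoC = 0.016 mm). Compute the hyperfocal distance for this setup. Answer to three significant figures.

Hyperfocal distance H = f²/(N·c) + f = 90²/(5 × 0.016) + 90 = 8100/0.08 + 90 ≈ 101340.0 mm ≈ 101 m.

101 m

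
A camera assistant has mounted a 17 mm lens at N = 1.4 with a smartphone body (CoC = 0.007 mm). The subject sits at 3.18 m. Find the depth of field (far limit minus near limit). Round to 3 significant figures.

0.690 m

Hyperfocal distance H = f²/(N·c) + f = 17²/(1.4 × 0.007) + 17 = 289/0.0098 + 17 ≈ 29506.8 mm ≈ 29.51 m.
Near limit Dn = s·(H − f)/(H + s − 2f) = 3180 × (29506.8 − 17) / (29506.8 + 3180 − 2 × 17) = 3180 × 29489.8 / 32652.8 ≈ 2871.96 mm.
Far limit Df = s·(H − f)/(H − s) = 3180 × (29506.8 − 17) / (29506.8 − 3180) = 3180 × 29489.8 / 26326.8 ≈ 3562.06 mm.
Depth of field = Df − Dn = 3562.06 − 2871.96 ≈ 690.10 mm ≈ 0.690 m.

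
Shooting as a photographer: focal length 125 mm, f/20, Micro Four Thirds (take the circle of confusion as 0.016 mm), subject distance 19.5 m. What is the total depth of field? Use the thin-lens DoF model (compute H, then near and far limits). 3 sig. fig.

18.4 m

Hyperfocal distance H = f²/(N·c) + f = 125²/(20 × 0.016) + 125 = 15625/0.32 + 125 ≈ 48953.1 mm ≈ 48.95 m.
Near limit Dn = s·(H − f)/(H + s − 2f) = 19500 × (48953.1 − 125) / (48953.1 + 19500 − 2 × 125) = 19500 × 48828.1 / 68203.1 ≈ 13960 mm.
Far limit Df = s·(H − f)/(H − s) = 19500 × (48953.1 − 125) / (48953.1 − 19500) = 19500 × 48828.1 / 29453.1 ≈ 32328 mm.
Depth of field = Df − Dn = 32328 − 13960 ≈ 18368 mm ≈ 18.4 m.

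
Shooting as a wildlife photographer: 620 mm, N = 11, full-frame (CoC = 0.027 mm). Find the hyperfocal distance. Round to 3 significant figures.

1290 m

Hyperfocal distance H = f²/(N·c) + f = 620²/(11 × 0.027) + 620 = 384400/0.297 + 620 ≈ 1294896.1 mm ≈ 1290 m.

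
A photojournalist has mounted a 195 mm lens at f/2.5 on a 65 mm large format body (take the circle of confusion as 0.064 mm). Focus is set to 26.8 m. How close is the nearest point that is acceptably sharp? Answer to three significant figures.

Hyperfocal distance H = f²/(N·c) + f = 195²/(2.5 × 0.064) + 195 = 38025/0.16 + 195 ≈ 237851.2 mm ≈ 237.9 m.
Near limit Dn = s·(H − f)/(H + s − 2f) = 26800 × (237851.2 − 195) / (237851.2 + 26800 − 2 × 195) = 26800 × 237656.2 / 264261.2 ≈ 24102 mm ≈ 24.1 m.

24.1 m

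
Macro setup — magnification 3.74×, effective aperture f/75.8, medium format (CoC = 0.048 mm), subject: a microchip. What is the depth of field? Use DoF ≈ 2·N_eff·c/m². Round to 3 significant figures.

At magnification m, DoF ≈ 2·N_eff·c/m² = 2 × 75.8 × 0.048 / 3.74² = 7.277 / 13.99 ≈ 0.52 mm.

0.520 mm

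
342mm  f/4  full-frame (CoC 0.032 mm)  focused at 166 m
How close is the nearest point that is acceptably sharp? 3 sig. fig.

141 m

Hyperfocal distance H = f²/(N·c) + f = 342²/(4 × 0.032) + 342 = 116964/0.128 + 342 ≈ 914123.2 mm ≈ 914.1 m.
Near limit Dn = s·(H − f)/(H + s − 2f) = 166000 × (914123.2 − 342) / (914123.2 + 166000 − 2 × 342) = 166000 × 913781.2 / 1079439.2 ≈ 140525 mm ≈ 141 m.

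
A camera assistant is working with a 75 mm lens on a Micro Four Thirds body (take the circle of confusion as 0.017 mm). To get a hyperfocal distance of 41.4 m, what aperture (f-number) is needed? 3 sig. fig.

Rearrange H = f²/(N·c) + f for N: N = f² / ((H − f)·c).
N = 75² / ((41400 − 75) × 0.017) = 5625 / 702.5 ≈ 8.01.

f/8.01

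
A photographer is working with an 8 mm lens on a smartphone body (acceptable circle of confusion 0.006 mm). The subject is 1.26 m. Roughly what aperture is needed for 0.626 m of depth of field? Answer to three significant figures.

Write h = H − f = f²/(N·c). The thin-lens limits are Dn = s·h/(h + (s−f)) and Df = s·h/(h − (s−f)), so DoF = Df − Dn = 2·s·(s−f)·h / (h² − (s−f)²).
That is a quadratic in h: DoF·h² − 2·s·(s−f)·h − DoF·(s−f)² = 0 ⇒ h = (s−f)·(s + √(s² + DoF²)) / DoF = 1252 × (1260 + √(1260² + 626²)) / 626 = 1252 × (1260 + 1406.94) / 626 ≈ 5333.9 mm.
Then N = f²/(c·h) = 8² / (0.006 × 5333.9) = 64 / 32.003 ≈ 2.00.

f/2.00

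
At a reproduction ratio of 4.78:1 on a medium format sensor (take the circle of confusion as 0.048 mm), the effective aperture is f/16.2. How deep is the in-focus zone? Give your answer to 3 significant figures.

0.0681 mm

At magnification m, DoF ≈ 2·N_eff·c/m² = 2 × 16.2 × 0.048 / 4.78² = 1.555 / 22.85 ≈ 0.0681 mm.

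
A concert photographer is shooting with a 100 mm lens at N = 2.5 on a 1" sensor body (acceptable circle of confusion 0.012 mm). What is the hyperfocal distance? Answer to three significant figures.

Hyperfocal distance H = f²/(N·c) + f = 100²/(2.5 × 0.012) + 100 = 10000/0.03 + 100 ≈ 333433.3 mm ≈ 333 m.

333 m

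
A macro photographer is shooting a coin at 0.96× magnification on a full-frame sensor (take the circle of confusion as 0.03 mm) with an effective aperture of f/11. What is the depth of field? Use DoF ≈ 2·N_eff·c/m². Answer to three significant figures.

0.716 mm

At magnification m, DoF ≈ 2·N_eff·c/m² = 2 × 11 × 0.03 / 0.96² = 0.66 / 0.9216 ≈ 0.716 mm.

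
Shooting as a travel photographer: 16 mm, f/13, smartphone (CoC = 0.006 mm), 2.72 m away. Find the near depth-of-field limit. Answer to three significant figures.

1.49 m

Hyperfocal distance H = f²/(N·c) + f = 16²/(13 × 0.006) + 16 = 256/0.078 + 16 ≈ 3298.1 mm ≈ 3.298 m.
Near limit Dn = s·(H − f)/(H + s − 2f) = 2720 × (3298.1 − 16) / (3298.1 + 2720 − 2 × 16) = 2720 × 3282.1 / 5986.1 ≈ 1491.3 mm ≈ 1.49 m.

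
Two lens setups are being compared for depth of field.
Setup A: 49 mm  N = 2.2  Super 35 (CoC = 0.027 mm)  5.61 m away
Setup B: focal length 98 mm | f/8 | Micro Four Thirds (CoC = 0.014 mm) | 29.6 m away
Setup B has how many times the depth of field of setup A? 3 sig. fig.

Setup A: H = 49²/(2.2×0.027) + 49 ≈ 40469.9 mm; DoF = Df − Dn = 6504.9 − 4931.5 ≈ 1573.4 mm.
Setup B: H = 98²/(8×0.014) + 98 ≈ 85848.0 mm; DoF = Df − Dn = 45125 − 22023 ≈ 23102 mm.
Ratio = 23102 / 1573.4 ≈ 14.7.

14.7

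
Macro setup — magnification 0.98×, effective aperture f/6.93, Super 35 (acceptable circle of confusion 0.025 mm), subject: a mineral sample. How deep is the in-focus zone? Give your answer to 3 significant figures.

At magnification m, DoF ≈ 2·N_eff·c/m² = 2 × 6.93 × 0.025 / 0.98² = 0.3465 / 0.9604 ≈ 0.361 mm.

0.361 mm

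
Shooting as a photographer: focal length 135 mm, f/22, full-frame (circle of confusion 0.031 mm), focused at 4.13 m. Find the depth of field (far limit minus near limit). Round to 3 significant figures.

1.26 m

Hyperfocal distance H = f²/(N·c) + f = 135²/(22 × 0.031) + 135 = 18225/0.682 + 135 ≈ 26857.9 mm ≈ 26.86 m.
Near limit Dn = s·(H − f)/(H + s − 2f) = 4130 × (26857.9 − 135) / (26857.9 + 4130 − 2 × 135) = 4130 × 26722.9 / 30717.9 ≈ 3592.9 mm.
Far limit Df = s·(H − f)/(H − s) = 4130 × (26857.9 − 135) / (26857.9 − 4130) = 4130 × 26722.9 / 22727.9 ≈ 4856.0 mm.
Depth of field = Df − Dn = 4856.0 − 3592.9 ≈ 1263.1 mm ≈ 1.26 m.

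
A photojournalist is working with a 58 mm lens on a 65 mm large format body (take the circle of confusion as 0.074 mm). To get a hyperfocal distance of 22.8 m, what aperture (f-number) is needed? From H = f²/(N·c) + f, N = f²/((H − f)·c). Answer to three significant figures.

Rearrange H = f²/(N·c) + f for N: N = f² / ((H − f)·c).
N = 58² / ((22800 − 58) × 0.074) = 3364 / 1683 ≈ 2.00.

f/2.00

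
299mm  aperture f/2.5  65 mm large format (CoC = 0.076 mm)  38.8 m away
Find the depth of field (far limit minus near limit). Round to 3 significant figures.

6.39 m

Hyperfocal distance H = f²/(N·c) + f = 299²/(2.5 × 0.076) + 299 = 89401/0.19 + 299 ≈ 470830.6 mm ≈ 470.8 m.
Near limit Dn = s·(H − f)/(H + s − 2f) = 38800 × (470830.6 − 299) / (470830.6 + 38800 − 2 × 299) = 38800 × 470531.6 / 509032.6 ≈ 35865.3 mm.
Far limit Df = s·(H − f)/(H − s) = 38800 × (470830.6 − 299) / (470830.6 − 38800) = 38800 × 470531.6 / 432030.6 ≈ 42257.7 mm.
Depth of field = Df − Dn = 42257.7 − 35865.3 ≈ 6392.4 mm ≈ 6.39 m.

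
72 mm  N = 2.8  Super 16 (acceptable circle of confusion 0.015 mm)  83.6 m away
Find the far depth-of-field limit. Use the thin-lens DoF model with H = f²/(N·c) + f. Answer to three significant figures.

Hyperfocal distance H = f²/(N·c) + f = 72²/(2.8 × 0.015) + 72 = 5184/0.042 + 72 ≈ 123500.6 mm ≈ 123.5 m.
Far limit Df = s·(H − f)/(H − s) = 83600 × (123500.6 − 72) / (123500.6 − 83600) = 83600 × 123428.6 / 39900.6 ≈ 258609 mm ≈ 259 m.

259 m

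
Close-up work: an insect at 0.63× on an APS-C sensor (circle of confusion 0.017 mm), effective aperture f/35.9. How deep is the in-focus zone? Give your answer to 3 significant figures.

At magnification m, DoF ≈ 2·N_eff·c/m² = 2 × 35.9 × 0.017 / 0.63² = 1.221 / 0.3969 ≈ 3.08 mm.

3.08 mm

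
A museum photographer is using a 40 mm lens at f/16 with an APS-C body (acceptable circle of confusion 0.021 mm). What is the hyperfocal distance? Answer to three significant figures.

Hyperfocal distance H = f²/(N·c) + f = 40²/(16 × 0.021) + 40 = 1600/0.336 + 40 ≈ 4801.9 mm ≈ 4.80 m.

4.80 m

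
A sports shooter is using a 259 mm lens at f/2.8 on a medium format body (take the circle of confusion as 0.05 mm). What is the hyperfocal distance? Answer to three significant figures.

479 m

Hyperfocal distance H = f²/(N·c) + f = 259²/(2.8 × 0.05) + 259 = 67081/0.14 + 259 ≈ 479409.0 mm ≈ 479 m.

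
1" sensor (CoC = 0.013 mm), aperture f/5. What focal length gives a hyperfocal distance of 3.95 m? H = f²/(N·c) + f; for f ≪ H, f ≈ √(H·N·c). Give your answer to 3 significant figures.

From H = f²/(N·c) + f, with f ≪ H: f ≈ √(H·N·c) = √(3950 × 5 × 0.013) = √256.75 ≈ 16.02 mm.
The +f correction barely moves this — solving exactly, f² + N·c·f − N·c·H = 0 ⇒ f = (−N·c + √((N·c)² + 4·N·c·H))/2 = (−0.065 + √1027.0)/2 ≈ 15.991 mm, so f ≈ 16.0 mm.

16.0 mm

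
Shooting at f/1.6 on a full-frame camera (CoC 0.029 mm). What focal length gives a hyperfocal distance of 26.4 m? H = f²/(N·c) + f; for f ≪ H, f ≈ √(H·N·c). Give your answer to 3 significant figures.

35.0 mm

From H = f²/(N·c) + f, with f ≪ H: f ≈ √(H·N·c) = √(26400 × 1.6 × 0.029) = √1225.0 ≈ 35.00 mm.
The +f correction barely moves this — solving exactly, f² + N·c·f − N·c·H = 0 ⇒ f = (−N·c + √((N·c)² + 4·N·c·H))/2 = (−0.0464 + √4899.8)/2 ≈ 34.976 mm, so f ≈ 35.0 mm.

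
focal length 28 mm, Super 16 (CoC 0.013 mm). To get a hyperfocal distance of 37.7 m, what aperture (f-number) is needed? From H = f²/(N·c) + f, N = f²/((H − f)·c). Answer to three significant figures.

f/1.60

Rearrange H = f²/(N·c) + f for N: N = f² / ((H − f)·c).
N = 28² / ((37700 − 28) × 0.013) = 784 / 489.7 ≈ 1.60.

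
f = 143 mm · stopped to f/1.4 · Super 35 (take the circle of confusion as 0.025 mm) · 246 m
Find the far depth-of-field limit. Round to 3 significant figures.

425 m

Hyperfocal distance H = f²/(N·c) + f = 143²/(1.4 × 0.025) + 143 = 20449/0.035 + 143 ≈ 584400.1 mm ≈ 584.4 m.
Far limit Df = s·(H − f)/(H − s) = 246000 × (584400.1 − 143) / (584400.1 − 246000) = 246000 × 584257.1 / 338400.1 ≈ 424726 mm ≈ 425 m.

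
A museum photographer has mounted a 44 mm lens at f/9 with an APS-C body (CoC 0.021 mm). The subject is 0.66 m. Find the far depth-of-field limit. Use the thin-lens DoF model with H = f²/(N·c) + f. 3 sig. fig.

0.702 m

Hyperfocal distance H = f²/(N·c) + f = 44²/(9 × 0.021) + 44 = 1936/0.189 + 44 ≈ 10287.4 mm ≈ 10.29 m.
Far limit Df = s·(H − f)/(H − s) = 660 × (10287.4 − 44) / (10287.4 − 660) = 660 × 10243.4 / 9627.4 ≈ 702.23 mm ≈ 0.702 m.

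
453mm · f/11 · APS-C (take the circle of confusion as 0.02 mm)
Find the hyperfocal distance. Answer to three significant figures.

Hyperfocal distance H = f²/(N·c) + f = 453²/(11 × 0.02) + 453 = 205209/0.22 + 453 ≈ 933221.2 mm ≈ 933 m.

933 m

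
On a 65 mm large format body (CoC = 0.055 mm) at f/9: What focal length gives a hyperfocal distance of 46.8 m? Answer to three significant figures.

From H = f²/(N·c) + f, with f ≪ H: f ≈ √(H·N·c) = √(46800 × 9 × 0.055) = √23166 ≈ 152.2 mm.
The +f correction barely moves this — solving exactly, f² + N·c·f − N·c·H = 0 ⇒ f = (−N·c + √((N·c)² + 4·N·c·H))/2 = (−0.495 + √92664)/2 ≈ 151.96 mm, so f ≈ 152 mm.

152 mm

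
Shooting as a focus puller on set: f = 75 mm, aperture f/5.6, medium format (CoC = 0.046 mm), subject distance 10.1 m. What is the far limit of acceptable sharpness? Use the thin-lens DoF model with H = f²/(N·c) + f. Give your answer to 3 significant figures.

Hyperfocal distance H = f²/(N·c) + f = 75²/(5.6 × 0.046) + 75 = 5625/0.2576 + 75 ≈ 21911.2 mm ≈ 21.91 m.
Far limit Df = s·(H − f)/(H − s) = 10100 × (21911.2 − 75) / (21911.2 − 10100) = 10100 × 21836.2 / 11811.2 ≈ 18673 mm ≈ 18.7 m.

18.7 m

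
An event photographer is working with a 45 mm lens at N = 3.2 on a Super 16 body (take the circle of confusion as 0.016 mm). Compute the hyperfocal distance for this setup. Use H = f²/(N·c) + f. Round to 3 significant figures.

39.6 m

Hyperfocal distance H = f²/(N·c) + f = 45²/(3.2 × 0.016) + 45 = 2025/0.0512 + 45 ≈ 39595.8 mm ≈ 39.6 m.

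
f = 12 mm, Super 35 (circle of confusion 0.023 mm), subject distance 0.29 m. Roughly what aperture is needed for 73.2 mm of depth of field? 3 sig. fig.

Write h = H − f = f²/(N·c). The thin-lens limits are Dn = s·h/(h + (s−f)) and Df = s·h/(h − (s−f)), so DoF = Df − Dn = 2·s·(s−f)·h / (h² − (s−f)²).
That is a quadratic in h: DoF·h² − 2·s·(s−f)·h − DoF·(s−f)² = 0 ⇒ h = (s−f)·(s + √(s² + DoF²)) / DoF = 278 × (290 + √(290² + 73.2²)) / 73.2 = 278 × (290 + 299.096) / 73.2 ≈ 2237.3 mm.
Then N = f²/(c·h) = 12² / (0.023 × 2237.3) = 144 / 51.457 ≈ 2.80.

f/2.80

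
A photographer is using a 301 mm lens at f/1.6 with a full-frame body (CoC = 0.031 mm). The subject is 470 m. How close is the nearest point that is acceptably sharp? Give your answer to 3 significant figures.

Hyperfocal distance H = f²/(N·c) + f = 301²/(1.6 × 0.031) + 301 = 90601/0.0496 + 301 ≈ 1826934.1 mm ≈ 1827 m.
Near limit Dn = s·(H − f)/(H + s − 2f) = 470000 × (1826934.1 − 301) / (1826934.1 + 470000 − 2 × 301) = 470000 × 1826633.1 / 2296332.1 ≈ 373865 mm ≈ 374 m.

374 m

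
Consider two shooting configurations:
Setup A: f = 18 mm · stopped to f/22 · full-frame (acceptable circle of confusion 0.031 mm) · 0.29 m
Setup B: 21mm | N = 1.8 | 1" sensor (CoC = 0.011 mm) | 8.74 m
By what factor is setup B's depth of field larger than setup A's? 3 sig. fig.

16.4

Setup A: H = 18²/(22×0.031) + 18 ≈ 493.1 mm; DoF = Df − Dn = 678.43 − 184.41 ≈ 494.02 mm.
Setup B: H = 21²/(1.8×0.011) + 21 ≈ 22293.7 mm; DoF = Df − Dn = 14362.4 − 6281.1 ≈ 8081.3 mm.
Ratio = 8081.3 / 494.02 ≈ 16.4.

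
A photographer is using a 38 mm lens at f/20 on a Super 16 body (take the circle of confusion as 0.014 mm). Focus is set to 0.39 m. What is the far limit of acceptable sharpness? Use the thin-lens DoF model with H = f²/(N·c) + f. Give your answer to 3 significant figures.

Hyperfocal distance H = f²/(N·c) + f = 38²/(20 × 0.014) + 38 = 1444/0.28 + 38 ≈ 5195.1 mm ≈ 5.195 m.
Far limit Df = s·(H − f)/(H − s) = 390 × (5195.1 − 38) / (5195.1 − 390) = 390 × 5157.1 / 4805.1 ≈ 418.57 mm.

419 mm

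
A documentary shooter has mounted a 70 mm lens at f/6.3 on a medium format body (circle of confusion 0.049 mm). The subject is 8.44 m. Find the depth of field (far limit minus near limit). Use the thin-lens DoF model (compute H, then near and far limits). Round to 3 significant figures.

12.3 m

Hyperfocal distance H = f²/(N·c) + f = 70²/(6.3 × 0.049) + 70 = 4900/0.3087 + 70 ≈ 15943.0 mm ≈ 15.94 m.
Near limit Dn = s·(H − f)/(H + s − 2f) = 8440 × (15943.0 − 70) / (15943.0 + 8440 − 2 × 70) = 8440 × 15873.0 / 24243.0 ≈ 5526 mm.
Far limit Df = s·(H − f)/(H − s) = 8440 × (15943.0 − 70) / (15943.0 − 8440) = 8440 × 15873.0 / 7503.0 ≈ 17855 mm.
Depth of field = Df − Dn = 17855 − 5526 ≈ 12329 mm ≈ 12.3 m.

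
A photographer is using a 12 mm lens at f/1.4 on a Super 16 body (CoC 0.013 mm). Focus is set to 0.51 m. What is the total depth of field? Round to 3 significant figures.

Hyperfocal distance H = f²/(N·c) + f = 12²/(1.4 × 0.013) + 12 = 144/0.0182 + 12 ≈ 7924.1 mm ≈ 7.924 m.
Near limit Dn = s·(H − f)/(H + s − 2f) = 510 × (7924.1 − 12) / (7924.1 + 510 − 2 × 12) = 510 × 7912.1 / 8410.1 ≈ 479.801 mm.
Far limit Df = s·(H − f)/(H − s) = 510 × (7924.1 − 12) / (7924.1 − 510) = 510 × 7912.1 / 7414.1 ≈ 544.256 mm.
Depth of field = Df − Dn = 544.256 − 479.801 ≈ 64.455 mm.

64.5 mm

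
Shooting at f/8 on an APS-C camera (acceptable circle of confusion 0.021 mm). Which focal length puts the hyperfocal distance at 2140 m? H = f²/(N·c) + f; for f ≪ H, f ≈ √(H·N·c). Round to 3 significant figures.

600 mm

From H = f²/(N·c) + f, with f ≪ H: f ≈ √(H·N·c) = √(2140000 × 8 × 0.021) = √359520 ≈ 599.6 mm.
The +f correction barely moves this — solving exactly, f² + N·c·f − N·c·H = 0 ⇒ f = (−N·c + √((N·c)² + 4·N·c·H))/2 = (−0.168 + √1438080)/2 ≈ 599.52 mm, so f ≈ 600 mm.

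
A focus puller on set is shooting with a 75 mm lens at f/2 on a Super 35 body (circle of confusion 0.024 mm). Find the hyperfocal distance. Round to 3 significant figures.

Hyperfocal distance H = f²/(N·c) + f = 75²/(2 × 0.024) + 75 = 5625/0.048 + 75 ≈ 117262.5 mm ≈ 117 m.

117 m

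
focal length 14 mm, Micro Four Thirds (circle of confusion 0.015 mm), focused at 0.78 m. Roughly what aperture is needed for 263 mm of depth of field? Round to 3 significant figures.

f/2.80

Write h = H − f = f²/(N·c). The thin-lens limits are Dn = s·h/(h + (s−f)) and Df = s·h/(h − (s−f)), so DoF = Df − Dn = 2·s·(s−f)·h / (h² − (s−f)²).
That is a quadratic in h: DoF·h² − 2·s·(s−f)·h − DoF·(s−f)² = 0 ⇒ h = (s−f)·(s + √(s² + DoF²)) / DoF = 766 × (780 + √(780² + 263²)) / 263 = 766 × (780 + 823.146) / 263 ≈ 4669.2 mm.
Then N = f²/(c·h) = 14² / (0.015 × 4669.2) = 196 / 70.039 ≈ 2.80.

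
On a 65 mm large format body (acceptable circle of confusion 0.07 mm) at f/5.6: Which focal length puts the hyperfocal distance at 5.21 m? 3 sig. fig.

From H = f²/(N·c) + f, with f ≪ H: f ≈ √(H·N·c) = √(5210 × 5.6 × 0.07) = √2042.3 ≈ 45.19 mm.
Exact: f² + N·c·f − N·c·H = 0 ⇒ f = (−N·c + √((N·c)² + 4·N·c·H))/2 = (−0.392 + √8169.4)/2 ≈ 44.996 mm ≈ 45.0 mm.

45.0 mm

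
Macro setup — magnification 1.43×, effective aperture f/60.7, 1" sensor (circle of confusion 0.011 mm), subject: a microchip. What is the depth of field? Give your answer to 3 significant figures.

At magnification m, DoF ≈ 2·N_eff·c/m² = 2 × 60.7 × 0.011 / 1.43² = 1.335 / 2.045 ≈ 0.653 mm.

0.653 mm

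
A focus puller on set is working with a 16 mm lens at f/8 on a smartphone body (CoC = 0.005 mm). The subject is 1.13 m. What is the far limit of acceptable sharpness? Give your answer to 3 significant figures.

Hyperfocal distance H = f²/(N·c) + f = 16²/(8 × 0.005) + 16 = 256/0.04 + 16 ≈ 6416.0 mm ≈ 6.416 m.
Far limit Df = s·(H − f)/(H − s) = 1130 × (6416.0 − 16) / (6416.0 − 1130) = 1130 × 6400.0 / 5286.0 ≈ 1368.1 mm ≈ 1.37 m.

1.37 m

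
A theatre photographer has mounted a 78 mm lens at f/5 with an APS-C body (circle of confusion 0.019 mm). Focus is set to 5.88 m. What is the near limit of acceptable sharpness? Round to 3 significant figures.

5.39 m

Hyperfocal distance H = f²/(N·c) + f = 78²/(5 × 0.019) + 78 = 6084/0.095 + 78 ≈ 64120.1 mm ≈ 64.12 m.
Near limit Dn = s·(H − f)/(H + s − 2f) = 5880 × (64120.1 − 78) / (64120.1 + 5880 − 2 × 78) = 5880 × 64042.1 / 69844.1 ≈ 5391.5 mm ≈ 5.39 m.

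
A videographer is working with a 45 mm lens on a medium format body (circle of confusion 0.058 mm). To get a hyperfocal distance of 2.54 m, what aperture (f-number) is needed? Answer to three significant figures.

Rearrange H = f²/(N·c) + f for N: N = f² / ((H − f)·c).
N = 45² / ((2540 − 45) × 0.058) = 2025 / 144.7 ≈ 14.

f/14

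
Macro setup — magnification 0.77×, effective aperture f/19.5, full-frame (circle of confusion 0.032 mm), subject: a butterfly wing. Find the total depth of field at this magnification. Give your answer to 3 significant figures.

2.10 mm

At magnification m, DoF ≈ 2·N_eff·c/m² = 2 × 19.5 × 0.032 / 0.77² = 1.248 / 0.5929 ≈ 2.1 mm.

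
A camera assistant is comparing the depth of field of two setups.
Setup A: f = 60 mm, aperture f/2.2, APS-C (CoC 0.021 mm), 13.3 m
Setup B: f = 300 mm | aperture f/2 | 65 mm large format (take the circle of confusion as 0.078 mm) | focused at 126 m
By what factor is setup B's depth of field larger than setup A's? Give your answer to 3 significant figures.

Setup A: H = 60²/(2.2×0.021) + 60 ≈ 77982.1 mm; DoF = Df − Dn = 16022.4 − 11368.4 ≈ 4654.0 mm.
Setup B: H = 300²/(2×0.078) + 300 ≈ 577223.1 mm; DoF = Df − Dn = 161101 − 103458 ≈ 57643 mm.
Ratio = 57643 / 4654.0 ≈ 12.4.

12.4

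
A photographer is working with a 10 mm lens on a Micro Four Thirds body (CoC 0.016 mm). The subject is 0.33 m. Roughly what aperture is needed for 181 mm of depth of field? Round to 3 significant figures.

Write h = H − f = f²/(N·c). The thin-lens limits are Dn = s·h/(h + (s−f)) and Df = s·h/(h − (s−f)), so DoF = Df − Dn = 2·s·(s−f)·h / (h² − (s−f)²).
That is a quadratic in h: DoF·h² − 2·s·(s−f)·h − DoF·(s−f)² = 0 ⇒ h = (s−f)·(s + √(s² + DoF²)) / DoF = 320 × (330 + √(330² + 181²)) / 181 = 320 × (330 + 376.379) / 181 ≈ 1248.8 mm.
Then N = f²/(c·h) = 10² / (0.016 × 1248.8) = 100 / 19.982 ≈ 5.

f/5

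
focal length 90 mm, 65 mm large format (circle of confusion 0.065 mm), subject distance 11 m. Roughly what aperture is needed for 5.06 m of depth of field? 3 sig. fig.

Write h = H − f = f²/(N·c). The thin-lens limits are Dn = s·h/(h + (s−f)) and Df = s·h/(h − (s−f)), so DoF = Df − Dn = 2·s·(s−f)·h / (h² − (s−f)²).
That is a quadratic in h: DoF·h² − 2·s·(s−f)·h − DoF·(s−f)² = 0 ⇒ h = (s−f)·(s + √(s² + DoF²)) / DoF = 10910 × (11000 + √(11000² + 5060²)) / 5060 = 10910 × (11000 + 12108.0) / 5060 ≈ 49824 mm.
Then N = f²/(c·h) = 90² / (0.065 × 49824) = 8100 / 3238.5 ≈ 2.50.

f/2.50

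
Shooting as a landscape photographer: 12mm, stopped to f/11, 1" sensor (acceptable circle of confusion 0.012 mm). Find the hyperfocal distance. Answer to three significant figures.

1.10 m

Hyperfocal distance H = f²/(N·c) + f = 12²/(11 × 0.012) + 12 = 144/0.132 + 12 ≈ 1102.9 mm ≈ 1.10 m.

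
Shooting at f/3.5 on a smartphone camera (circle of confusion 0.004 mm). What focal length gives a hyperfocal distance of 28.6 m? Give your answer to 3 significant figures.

From H = f²/(N·c) + f, with f ≪ H: f ≈ √(H·N·c) = √(28600 × 3.5 × 0.004) = √400.40 ≈ 20.01 mm.
The +f correction barely moves this — solving exactly, f² + N·c·f − N·c·H = 0 ⇒ f = (−N·c + √((N·c)² + 4·N·c·H))/2 = (−0.014 + √1601.6)/2 ≈ 20.003 mm, so f ≈ 20.0 mm.

20.0 mm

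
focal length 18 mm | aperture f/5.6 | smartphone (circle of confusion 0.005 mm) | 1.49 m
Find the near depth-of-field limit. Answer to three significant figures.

1.32 m

Hyperfocal distance H = f²/(N·c) + f = 18²/(5.6 × 0.005) + 18 = 324/0.028 + 18 ≈ 11589.4 mm ≈ 11.59 m.
Near limit Dn = s·(H − f)/(H + s − 2f) = 1490 × (11589.4 − 18) / (11589.4 + 1490 − 2 × 18) = 1490 × 11571.4 / 13043.4 ≈ 1321.8 mm ≈ 1.32 m.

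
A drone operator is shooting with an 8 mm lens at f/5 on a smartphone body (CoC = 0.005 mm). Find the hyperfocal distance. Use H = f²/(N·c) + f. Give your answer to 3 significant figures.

2.57 m

Hyperfocal distance H = f²/(N·c) + f = 8²/(5 × 0.005) + 8 = 64/0.025 + 8 ≈ 2568.0 mm ≈ 2.57 m.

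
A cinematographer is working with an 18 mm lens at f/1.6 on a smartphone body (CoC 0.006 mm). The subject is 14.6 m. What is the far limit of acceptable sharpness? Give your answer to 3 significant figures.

25.7 m

Hyperfocal distance H = f²/(N·c) + f = 18²/(1.6 × 0.006) + 18 = 324/0.0096 + 18 ≈ 33768.0 mm ≈ 33.77 m.
Far limit Df = s·(H − f)/(H − s) = 14600 × (33768.0 − 18) / (33768.0 − 14600) = 14600 × 33750.0 / 19168.0 ≈ 25707 mm ≈ 25.7 m.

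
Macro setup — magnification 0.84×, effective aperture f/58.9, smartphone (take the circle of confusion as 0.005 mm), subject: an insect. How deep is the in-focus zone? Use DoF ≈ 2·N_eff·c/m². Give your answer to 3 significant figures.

0.835 mm

At magnification m, DoF ≈ 2·N_eff·c/m² = 2 × 58.9 × 0.005 / 0.84² = 0.589 / 0.7056 ≈ 0.835 mm.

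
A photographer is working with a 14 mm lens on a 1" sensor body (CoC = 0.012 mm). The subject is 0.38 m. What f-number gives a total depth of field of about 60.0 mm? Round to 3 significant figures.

f/3.50

Write h = H − f = f²/(N·c). The thin-lens limits are Dn = s·h/(h + (s−f)) and Df = s·h/(h − (s−f)), so DoF = Df − Dn = 2·s·(s−f)·h / (h² − (s−f)²).
That is a quadratic in h: DoF·h² − 2·s·(s−f)·h − DoF·(s−f)² = 0 ⇒ h = (s−f)·(s + √(s² + DoF²)) / DoF = 366 × (380 + √(380² + 60²)) / 60 = 366 × (380 + 384.708) / 60 ≈ 4664.7 mm.
Then N = f²/(c·h) = 14² / (0.012 × 4664.7) = 196 / 55.977 ≈ 3.50.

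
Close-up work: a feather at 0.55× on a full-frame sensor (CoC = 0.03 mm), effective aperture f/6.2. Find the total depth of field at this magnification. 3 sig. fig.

At magnification m, DoF ≈ 2·N_eff·c/m² = 2 × 6.2 × 0.03 / 0.55² = 0.372 / 0.3025 ≈ 1.23 mm.

1.23 mm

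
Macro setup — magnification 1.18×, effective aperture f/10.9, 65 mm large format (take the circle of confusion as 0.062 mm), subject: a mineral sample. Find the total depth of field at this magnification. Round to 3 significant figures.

At magnification m, DoF ≈ 2·N_eff·c/m² = 2 × 10.9 × 0.062 / 1.18² = 1.352 / 1.392 ≈ 0.971 mm.

0.971 mm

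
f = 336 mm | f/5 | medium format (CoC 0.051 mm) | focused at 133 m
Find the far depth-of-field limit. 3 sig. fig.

Hyperfocal distance H = f²/(N·c) + f = 336²/(5 × 0.051) + 336 = 112896/0.255 + 336 ≈ 443065.4 mm ≈ 443.1 m.
Far limit Df = s·(H − f)/(H − s) = 133000 × (443065.4 − 336) / (443065.4 − 133000) = 133000 × 442729.4 / 310065.4 ≈ 189905 mm ≈ 190 m.

190 m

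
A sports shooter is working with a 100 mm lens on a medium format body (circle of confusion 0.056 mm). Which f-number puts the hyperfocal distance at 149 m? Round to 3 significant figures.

f/1.20

Rearrange H = f²/(N·c) + f for N: N = f² / ((H − f)·c).
N = 100² / ((149000 − 100) × 0.056) = 10000 / 8338 ≈ 1.20.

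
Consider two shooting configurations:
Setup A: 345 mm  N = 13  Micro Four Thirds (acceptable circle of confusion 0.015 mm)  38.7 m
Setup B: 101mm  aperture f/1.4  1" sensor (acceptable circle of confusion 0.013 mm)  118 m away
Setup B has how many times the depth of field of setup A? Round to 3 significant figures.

Setup A: H = 345²/(13×0.015) + 345 ≈ 610729.6 mm; DoF = Df − Dn = 41294.9 − 36412.0 ≈ 4882.9 mm.
Setup B: H = 101²/(1.4×0.013) + 101 ≈ 560595.5 mm; DoF = Df − Dn = 149433 − 97493 ≈ 51940 mm.
Ratio = 51940 / 4882.9 ≈ 10.6.

10.6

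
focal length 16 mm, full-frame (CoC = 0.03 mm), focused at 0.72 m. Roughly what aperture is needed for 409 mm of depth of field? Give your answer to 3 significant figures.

f/3.20

Write h = H − f = f²/(N·c). The thin-lens limits are Dn = s·h/(h + (s−f)) and Df = s·h/(h − (s−f)), so DoF = Df − Dn = 2·s·(s−f)·h / (h² − (s−f)²).
That is a quadratic in h: DoF·h² − 2·s·(s−f)·h − DoF·(s−f)² = 0 ⇒ h = (s−f)·(s + √(s² + DoF²)) / DoF = 704 × (720 + √(720² + 409²)) / 409 = 704 × (720 + 828.059) / 409 ≈ 2664.6 mm.
Then N = f²/(c·h) = 16² / (0.03 × 2664.6) = 256 / 79.939 ≈ 3.20.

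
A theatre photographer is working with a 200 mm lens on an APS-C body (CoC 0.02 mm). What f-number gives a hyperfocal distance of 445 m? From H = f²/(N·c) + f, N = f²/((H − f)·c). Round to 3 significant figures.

f/4.50

Rearrange H = f²/(N·c) + f for N: N = f² / ((H − f)·c).
N = 200² / ((445000 − 200) × 0.02) = 40000 / 8896 ≈ 4.50.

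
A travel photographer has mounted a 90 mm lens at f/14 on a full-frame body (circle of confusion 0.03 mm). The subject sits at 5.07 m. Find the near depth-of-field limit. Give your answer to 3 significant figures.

4.03 m

Hyperfocal distance H = f²/(N·c) + f = 90²/(14 × 0.03) + 90 = 8100/0.42 + 90 ≈ 19375.7 mm ≈ 19.38 m.
Near limit Dn = s·(H − f)/(H + s − 2f) = 5070 × (19375.7 − 90) / (19375.7 + 5070 − 2 × 90) = 5070 × 19285.7 / 24265.7 ≈ 4029.5 mm ≈ 4.03 m.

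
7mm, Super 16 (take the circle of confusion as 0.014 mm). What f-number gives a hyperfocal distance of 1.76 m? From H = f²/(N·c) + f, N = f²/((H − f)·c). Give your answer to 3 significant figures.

f/2.00

Rearrange H = f²/(N·c) + f for N: N = f² / ((H − f)·c).
N = 7² / ((1760 − 7) × 0.014) = 49 / 24.54 ≈ 2.00.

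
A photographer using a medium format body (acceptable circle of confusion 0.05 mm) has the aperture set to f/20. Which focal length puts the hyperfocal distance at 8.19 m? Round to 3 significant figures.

90.0 mm

From H = f²/(N·c) + f, with f ≪ H: f ≈ √(H·N·c) = √(8190 × 20 × 0.05) = √8190.0 ≈ 90.50 mm.
Exact: f² + N·c·f − N·c·H = 0 ⇒ f = (−N·c + √((N·c)² + 4·N·c·H))/2 = (−1 + √32761)/2 ≈ 90.000 mm ≈ 90.0 mm.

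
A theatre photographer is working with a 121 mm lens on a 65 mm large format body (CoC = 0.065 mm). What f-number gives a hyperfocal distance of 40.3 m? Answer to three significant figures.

Rearrange H = f²/(N·c) + f for N: N = f² / ((H − f)·c).
N = 121² / ((40300 − 121) × 0.065) = 14641 / 2612 ≈ 5.61.

f/5.61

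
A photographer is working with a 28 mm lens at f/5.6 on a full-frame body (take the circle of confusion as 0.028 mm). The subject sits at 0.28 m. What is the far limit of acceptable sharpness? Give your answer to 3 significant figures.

295 mm

Hyperfocal distance H = f²/(N·c) + f = 28²/(5.6 × 0.028) + 28 = 784/0.1568 + 28 ≈ 5028.0 mm ≈ 5.028 m.
Far limit Df = s·(H − f)/(H − s) = 280 × (5028.0 − 28) / (5028.0 − 280) = 280 × 5000.0 / 4748.0 ≈ 294.86 mm.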